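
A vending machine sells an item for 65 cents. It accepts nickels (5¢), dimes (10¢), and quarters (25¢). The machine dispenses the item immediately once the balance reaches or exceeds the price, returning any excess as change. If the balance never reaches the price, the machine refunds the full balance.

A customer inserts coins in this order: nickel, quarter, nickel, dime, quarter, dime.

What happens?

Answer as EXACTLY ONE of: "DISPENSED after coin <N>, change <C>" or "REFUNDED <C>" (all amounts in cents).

Price: 65¢
Coin 1 (nickel, 5¢): balance = 5¢
Coin 2 (quarter, 25¢): balance = 30¢
Coin 3 (nickel, 5¢): balance = 35¢
Coin 4 (dime, 10¢): balance = 45¢
Coin 5 (quarter, 25¢): balance = 70¢
  → balance >= price → DISPENSE, change = 70 - 65 = 5¢

Answer: DISPENSED after coin 5, change 5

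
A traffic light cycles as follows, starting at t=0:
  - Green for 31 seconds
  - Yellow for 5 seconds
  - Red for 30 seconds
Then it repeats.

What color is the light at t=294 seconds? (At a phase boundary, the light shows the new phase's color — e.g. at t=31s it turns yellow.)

Answer: green

Derivation:
Cycle length = 31 + 5 + 30 = 66s
t = 294, phase_t = 294 mod 66 = 30
30 < 31 (green end) → GREEN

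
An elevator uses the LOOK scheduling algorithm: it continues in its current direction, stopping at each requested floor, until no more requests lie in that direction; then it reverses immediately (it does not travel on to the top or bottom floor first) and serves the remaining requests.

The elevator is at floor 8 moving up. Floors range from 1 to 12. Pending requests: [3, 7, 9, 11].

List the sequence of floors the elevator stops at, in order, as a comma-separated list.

Current: 8, moving UP
Serve above first (ascending): [9, 11]
Then reverse, serve below (descending): [7, 3]

Answer: 9, 11, 7, 3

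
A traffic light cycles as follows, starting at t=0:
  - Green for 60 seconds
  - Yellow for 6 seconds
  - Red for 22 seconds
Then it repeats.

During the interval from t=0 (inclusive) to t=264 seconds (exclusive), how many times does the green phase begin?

Answer: 3

Derivation:
Cycle = 60+6+22 = 88s
green phase starts at t = k*88 + 0 for k=0,1,2,...
Need k*88+0 < 264 → k < 3.000
k ∈ {0, ..., 2} → 3 starts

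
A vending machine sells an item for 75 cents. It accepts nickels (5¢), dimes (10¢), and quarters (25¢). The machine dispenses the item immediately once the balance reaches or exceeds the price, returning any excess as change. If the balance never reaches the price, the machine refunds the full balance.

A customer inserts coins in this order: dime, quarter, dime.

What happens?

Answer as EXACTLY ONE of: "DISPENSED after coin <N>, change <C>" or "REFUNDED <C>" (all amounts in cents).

Price: 75¢
Coin 1 (dime, 10¢): balance = 10¢
Coin 2 (quarter, 25¢): balance = 35¢
Coin 3 (dime, 10¢): balance = 45¢
All coins inserted, balance 45¢ < price 75¢ → REFUND 45¢

Answer: REFUNDED 45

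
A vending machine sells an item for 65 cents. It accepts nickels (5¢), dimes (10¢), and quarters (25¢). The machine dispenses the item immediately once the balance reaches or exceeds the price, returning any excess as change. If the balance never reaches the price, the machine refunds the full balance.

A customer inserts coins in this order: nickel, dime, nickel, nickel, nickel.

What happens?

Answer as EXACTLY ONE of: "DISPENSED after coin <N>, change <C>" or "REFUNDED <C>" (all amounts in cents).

Price: 65¢
Coin 1 (nickel, 5¢): balance = 5¢
Coin 2 (dime, 10¢): balance = 15¢
Coin 3 (nickel, 5¢): balance = 20¢
Coin 4 (nickel, 5¢): balance = 25¢
Coin 5 (nickel, 5¢): balance = 30¢
All coins inserted, balance 30¢ < price 65¢ → REFUND 30¢

Answer: REFUNDED 30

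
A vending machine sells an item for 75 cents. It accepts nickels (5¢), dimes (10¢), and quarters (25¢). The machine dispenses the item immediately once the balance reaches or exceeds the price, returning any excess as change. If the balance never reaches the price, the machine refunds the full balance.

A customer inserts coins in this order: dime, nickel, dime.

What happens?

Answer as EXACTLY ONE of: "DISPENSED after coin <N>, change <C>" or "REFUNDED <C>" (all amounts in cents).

Answer: REFUNDED 25

Derivation:
Price: 75¢
Coin 1 (dime, 10¢): balance = 10¢
Coin 2 (nickel, 5¢): balance = 15¢
Coin 3 (dime, 10¢): balance = 25¢
All coins inserted, balance 25¢ < price 75¢ → REFUND 25¢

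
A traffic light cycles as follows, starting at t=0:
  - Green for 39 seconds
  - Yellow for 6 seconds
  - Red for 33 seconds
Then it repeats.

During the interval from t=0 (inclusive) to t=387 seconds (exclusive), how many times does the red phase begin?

Cycle = 39+6+33 = 78s
red phase starts at t = k*78 + 45 for k=0,1,2,...
Need k*78+45 < 387 → k < 4.385
k ∈ {0, ..., 4} → 5 starts

Answer: 5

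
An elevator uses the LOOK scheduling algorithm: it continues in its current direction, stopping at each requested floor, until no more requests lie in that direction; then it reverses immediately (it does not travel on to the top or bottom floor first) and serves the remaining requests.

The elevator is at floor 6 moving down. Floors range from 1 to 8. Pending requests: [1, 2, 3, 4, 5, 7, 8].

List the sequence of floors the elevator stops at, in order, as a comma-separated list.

Answer: 5, 4, 3, 2, 1, 7, 8

Derivation:
Current: 6, moving DOWN
Serve below first (descending): [5, 4, 3, 2, 1]
Then reverse, serve above (ascending): [7, 8]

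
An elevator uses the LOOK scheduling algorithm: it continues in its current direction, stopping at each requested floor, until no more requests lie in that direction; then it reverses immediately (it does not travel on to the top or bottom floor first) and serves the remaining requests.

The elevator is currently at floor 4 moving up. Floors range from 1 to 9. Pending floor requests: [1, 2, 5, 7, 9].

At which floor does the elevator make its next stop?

Answer: 5

Derivation:
Current floor: 4, direction: up
Requests above: [5, 7, 9]
Requests below: [1, 2]
Moving up and requests lie above → nearest above is min([5, 7, 9]) = 5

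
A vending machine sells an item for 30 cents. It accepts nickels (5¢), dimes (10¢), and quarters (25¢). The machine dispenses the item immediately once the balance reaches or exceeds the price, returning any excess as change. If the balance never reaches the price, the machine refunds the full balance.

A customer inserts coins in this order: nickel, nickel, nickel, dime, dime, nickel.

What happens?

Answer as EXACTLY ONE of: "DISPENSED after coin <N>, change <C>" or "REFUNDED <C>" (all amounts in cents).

Answer: DISPENSED after coin 5, change 5

Derivation:
Price: 30¢
Coin 1 (nickel, 5¢): balance = 5¢
Coin 2 (nickel, 5¢): balance = 10¢
Coin 3 (nickel, 5¢): balance = 15¢
Coin 4 (dime, 10¢): balance = 25¢
Coin 5 (dime, 10¢): balance = 35¢
  → balance >= price → DISPENSE, change = 35 - 30 = 5¢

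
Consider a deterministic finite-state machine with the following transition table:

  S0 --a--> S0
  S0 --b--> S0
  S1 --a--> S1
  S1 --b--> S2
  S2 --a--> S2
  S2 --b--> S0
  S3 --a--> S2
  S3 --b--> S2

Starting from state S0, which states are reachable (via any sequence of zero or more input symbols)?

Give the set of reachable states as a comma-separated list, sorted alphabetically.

BFS from S0:
  visit S0: S0--a-->S0 (seen), S0--b-->S0 (seen)

Answer: S0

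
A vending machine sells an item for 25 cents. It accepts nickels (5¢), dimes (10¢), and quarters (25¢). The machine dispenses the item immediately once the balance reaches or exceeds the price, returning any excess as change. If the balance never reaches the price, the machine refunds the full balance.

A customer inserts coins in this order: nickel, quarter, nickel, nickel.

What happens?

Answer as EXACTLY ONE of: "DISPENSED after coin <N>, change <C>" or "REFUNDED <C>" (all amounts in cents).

Price: 25¢
Coin 1 (nickel, 5¢): balance = 5¢
Coin 2 (quarter, 25¢): balance = 30¢
  → balance >= price → DISPENSE, change = 30 - 25 = 5¢

Answer: DISPENSED after coin 2, change 5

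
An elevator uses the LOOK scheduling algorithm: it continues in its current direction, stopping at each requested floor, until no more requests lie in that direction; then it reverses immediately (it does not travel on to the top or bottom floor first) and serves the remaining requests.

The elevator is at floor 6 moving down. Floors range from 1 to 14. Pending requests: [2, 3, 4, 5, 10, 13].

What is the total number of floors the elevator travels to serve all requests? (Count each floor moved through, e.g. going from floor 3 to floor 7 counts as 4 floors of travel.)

Start at floor 6 moving down, LOOK stop order: [5, 4, 3, 2, 10, 13]
  6 → 5: |5-6| = 1, total = 1
  5 → 4: |4-5| = 1, total = 2
  4 → 3: |3-4| = 1, total = 3
  3 → 2: |2-3| = 1, total = 4
  2 → 10: |10-2| = 8, total = 12
  10 → 13: |13-10| = 3, total = 15

Answer: 15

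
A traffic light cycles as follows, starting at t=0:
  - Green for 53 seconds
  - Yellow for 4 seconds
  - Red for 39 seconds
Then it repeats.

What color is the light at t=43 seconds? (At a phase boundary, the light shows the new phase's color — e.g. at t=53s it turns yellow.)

Cycle length = 53 + 4 + 39 = 96s
t = 43, phase_t = 43 mod 96 = 43
43 < 53 (green end) → GREEN

Answer: green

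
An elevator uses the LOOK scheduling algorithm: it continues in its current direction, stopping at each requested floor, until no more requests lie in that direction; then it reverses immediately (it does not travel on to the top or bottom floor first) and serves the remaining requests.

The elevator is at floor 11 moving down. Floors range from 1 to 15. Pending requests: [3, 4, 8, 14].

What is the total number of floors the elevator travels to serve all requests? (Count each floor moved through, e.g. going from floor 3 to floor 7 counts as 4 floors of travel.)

Start at floor 11 moving down, LOOK stop order: [8, 4, 3, 14]
  11 → 8: |8-11| = 3, total = 3
  8 → 4: |4-8| = 4, total = 7
  4 → 3: |3-4| = 1, total = 8
  3 → 14: |14-3| = 11, total = 19

Answer: 19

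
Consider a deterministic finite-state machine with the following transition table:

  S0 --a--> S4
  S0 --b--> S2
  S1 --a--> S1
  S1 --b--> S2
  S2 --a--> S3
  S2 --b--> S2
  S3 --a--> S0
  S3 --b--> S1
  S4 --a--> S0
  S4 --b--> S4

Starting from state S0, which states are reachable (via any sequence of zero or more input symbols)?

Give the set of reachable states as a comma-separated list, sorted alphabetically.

BFS from S0:
  visit S0: S0--a-->S4 (new), S0--b-->S2 (new)
  visit S4: S4--a-->S0 (seen), S4--b-->S4 (seen)
  visit S2: S2--a-->S3 (new), S2--b-->S2 (seen)
  visit S3: S3--a-->S0 (seen), S3--b-->S1 (new)
  visit S1: S1--a-->S1 (seen), S1--b-->S2 (seen)

Answer: S0, S1, S2, S3, S4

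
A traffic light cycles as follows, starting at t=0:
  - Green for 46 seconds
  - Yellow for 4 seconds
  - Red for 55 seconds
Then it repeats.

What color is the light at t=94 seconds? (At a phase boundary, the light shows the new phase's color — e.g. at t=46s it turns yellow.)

Answer: red

Derivation:
Cycle length = 46 + 4 + 55 = 105s
t = 94, phase_t = 94 mod 105 = 94
94 >= 50 → RED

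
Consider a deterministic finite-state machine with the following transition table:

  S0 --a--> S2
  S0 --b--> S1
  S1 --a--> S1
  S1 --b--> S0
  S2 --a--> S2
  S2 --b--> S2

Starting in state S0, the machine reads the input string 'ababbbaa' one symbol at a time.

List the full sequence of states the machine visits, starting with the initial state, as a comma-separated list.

Answer: S0, S2, S2, S2, S2, S2, S2, S2, S2

Derivation:
Start: S0
  read 'a': S0 --a--> S2
  read 'b': S2 --b--> S2
  read 'a': S2 --a--> S2
  read 'b': S2 --b--> S2
  read 'b': S2 --b--> S2
  read 'b': S2 --b--> S2
  read 'a': S2 --a--> S2
  read 'a': S2 --a--> S2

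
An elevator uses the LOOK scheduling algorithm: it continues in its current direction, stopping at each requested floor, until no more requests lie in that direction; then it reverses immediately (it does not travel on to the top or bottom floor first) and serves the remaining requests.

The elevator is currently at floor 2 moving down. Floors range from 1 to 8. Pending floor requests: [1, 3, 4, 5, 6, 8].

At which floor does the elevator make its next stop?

Answer: 1

Derivation:
Current floor: 2, direction: down
Requests above: [3, 4, 5, 6, 8]
Requests below: [1]
Moving down and requests lie below → nearest below is max([1]) = 1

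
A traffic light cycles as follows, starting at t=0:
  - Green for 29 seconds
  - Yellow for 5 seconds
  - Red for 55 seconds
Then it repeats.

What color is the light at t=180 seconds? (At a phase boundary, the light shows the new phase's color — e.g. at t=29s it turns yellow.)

Cycle length = 29 + 5 + 55 = 89s
t = 180, phase_t = 180 mod 89 = 2
2 < 29 (green end) → GREEN

Answer: green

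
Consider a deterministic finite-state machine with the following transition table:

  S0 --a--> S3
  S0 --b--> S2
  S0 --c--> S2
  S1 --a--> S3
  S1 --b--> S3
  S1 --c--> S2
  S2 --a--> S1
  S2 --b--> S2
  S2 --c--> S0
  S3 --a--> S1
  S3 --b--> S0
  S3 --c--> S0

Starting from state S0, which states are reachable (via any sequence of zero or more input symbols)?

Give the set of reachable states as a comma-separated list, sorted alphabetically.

BFS from S0:
  visit S0: S0--a-->S3 (new), S0--b-->S2 (new), S0--c-->S2 (seen)
  visit S3: S3--a-->S1 (new), S3--b-->S0 (seen), S3--c-->S0 (seen)
  visit S2: S2--a-->S1 (seen), S2--b-->S2 (seen), S2--c-->S0 (seen)
  visit S1: S1--a-->S3 (seen), S1--b-->S3 (seen), S1--c-->S2 (seen)

Answer: S0, S1, S2, S3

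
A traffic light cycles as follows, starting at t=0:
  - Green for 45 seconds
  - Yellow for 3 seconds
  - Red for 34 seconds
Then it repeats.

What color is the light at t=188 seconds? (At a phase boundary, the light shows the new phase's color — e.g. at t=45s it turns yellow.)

Cycle length = 45 + 3 + 34 = 82s
t = 188, phase_t = 188 mod 82 = 24
24 < 45 (green end) → GREEN

Answer: green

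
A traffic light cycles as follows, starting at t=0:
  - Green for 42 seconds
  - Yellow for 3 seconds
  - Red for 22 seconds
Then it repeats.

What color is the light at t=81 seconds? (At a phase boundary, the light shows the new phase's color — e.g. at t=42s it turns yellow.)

Answer: green

Derivation:
Cycle length = 42 + 3 + 22 = 67s
t = 81, phase_t = 81 mod 67 = 14
14 < 42 (green end) → GREEN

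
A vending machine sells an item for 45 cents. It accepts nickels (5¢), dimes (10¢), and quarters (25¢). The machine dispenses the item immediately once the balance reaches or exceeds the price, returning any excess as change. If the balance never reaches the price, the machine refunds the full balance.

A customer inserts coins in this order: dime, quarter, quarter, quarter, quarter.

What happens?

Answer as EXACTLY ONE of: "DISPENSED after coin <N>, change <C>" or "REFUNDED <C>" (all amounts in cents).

Answer: DISPENSED after coin 3, change 15

Derivation:
Price: 45¢
Coin 1 (dime, 10¢): balance = 10¢
Coin 2 (quarter, 25¢): balance = 35¢
Coin 3 (quarter, 25¢): balance = 60¢
  → balance >= price → DISPENSE, change = 60 - 45 = 15¢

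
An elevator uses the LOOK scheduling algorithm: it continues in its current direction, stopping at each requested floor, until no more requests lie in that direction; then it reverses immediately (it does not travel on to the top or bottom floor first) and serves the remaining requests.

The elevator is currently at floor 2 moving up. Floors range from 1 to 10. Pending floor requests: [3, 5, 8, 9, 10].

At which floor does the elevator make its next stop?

Answer: 3

Derivation:
Current floor: 2, direction: up
Requests above: [3, 5, 8, 9, 10]
Requests below: []
Moving up and requests lie above → nearest above is min([3, 5, 8, 9, 10]) = 3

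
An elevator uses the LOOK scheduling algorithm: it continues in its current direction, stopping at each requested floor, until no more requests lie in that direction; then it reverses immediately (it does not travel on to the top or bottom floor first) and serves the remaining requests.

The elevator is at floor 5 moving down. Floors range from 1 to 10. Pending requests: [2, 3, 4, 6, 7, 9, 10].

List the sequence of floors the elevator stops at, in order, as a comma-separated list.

Answer: 4, 3, 2, 6, 7, 9, 10

Derivation:
Current: 5, moving DOWN
Serve below first (descending): [4, 3, 2]
Then reverse, serve above (ascending): [6, 7, 9, 10]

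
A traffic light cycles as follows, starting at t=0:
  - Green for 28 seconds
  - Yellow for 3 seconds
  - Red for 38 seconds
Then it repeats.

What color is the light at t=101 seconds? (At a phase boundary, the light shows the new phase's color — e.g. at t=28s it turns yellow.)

Answer: red

Derivation:
Cycle length = 28 + 3 + 38 = 69s
t = 101, phase_t = 101 mod 69 = 32
32 >= 31 → RED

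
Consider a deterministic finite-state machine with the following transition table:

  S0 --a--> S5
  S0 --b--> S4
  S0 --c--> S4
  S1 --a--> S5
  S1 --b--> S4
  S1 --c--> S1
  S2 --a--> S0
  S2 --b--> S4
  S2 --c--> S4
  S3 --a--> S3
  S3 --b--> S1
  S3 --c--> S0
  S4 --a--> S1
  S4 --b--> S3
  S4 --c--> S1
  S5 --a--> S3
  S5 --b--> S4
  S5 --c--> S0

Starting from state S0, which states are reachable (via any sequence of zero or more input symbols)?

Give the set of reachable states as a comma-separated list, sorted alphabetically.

Answer: S0, S1, S3, S4, S5

Derivation:
BFS from S0:
  visit S0: S0--a-->S5 (new), S0--b-->S4 (new), S0--c-->S4 (seen)
  visit S5: S5--a-->S3 (new), S5--b-->S4 (seen), S5--c-->S0 (seen)
  visit S4: S4--a-->S1 (new), S4--b-->S3 (seen), S4--c-->S1 (seen)
  visit S3: S3--a-->S3 (seen), S3--b-->S1 (seen), S3--c-->S0 (seen)
  visit S1: S1--a-->S5 (seen), S1--b-->S4 (seen), S1--c-->S1 (seen)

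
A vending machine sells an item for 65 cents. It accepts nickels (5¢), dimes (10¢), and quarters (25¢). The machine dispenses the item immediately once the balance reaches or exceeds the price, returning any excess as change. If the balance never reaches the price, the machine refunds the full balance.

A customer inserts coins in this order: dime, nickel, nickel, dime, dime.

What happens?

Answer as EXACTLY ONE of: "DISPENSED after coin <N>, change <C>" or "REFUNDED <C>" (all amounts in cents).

Price: 65¢
Coin 1 (dime, 10¢): balance = 10¢
Coin 2 (nickel, 5¢): balance = 15¢
Coin 3 (nickel, 5¢): balance = 20¢
Coin 4 (dime, 10¢): balance = 30¢
Coin 5 (dime, 10¢): balance = 40¢
All coins inserted, balance 40¢ < price 65¢ → REFUND 40¢

Answer: REFUNDED 40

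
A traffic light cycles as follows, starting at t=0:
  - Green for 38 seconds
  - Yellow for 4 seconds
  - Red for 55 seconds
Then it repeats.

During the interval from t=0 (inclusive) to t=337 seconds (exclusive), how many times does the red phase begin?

Cycle = 38+4+55 = 97s
red phase starts at t = k*97 + 42 for k=0,1,2,...
Need k*97+42 < 337 → k < 3.041
k ∈ {0, ..., 3} → 4 starts

Answer: 4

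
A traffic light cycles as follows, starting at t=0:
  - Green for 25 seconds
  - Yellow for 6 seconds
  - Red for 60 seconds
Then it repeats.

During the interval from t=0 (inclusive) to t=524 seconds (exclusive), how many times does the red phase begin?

Cycle = 25+6+60 = 91s
red phase starts at t = k*91 + 31 for k=0,1,2,...
Need k*91+31 < 524 → k < 5.418
k ∈ {0, ..., 5} → 6 starts

Answer: 6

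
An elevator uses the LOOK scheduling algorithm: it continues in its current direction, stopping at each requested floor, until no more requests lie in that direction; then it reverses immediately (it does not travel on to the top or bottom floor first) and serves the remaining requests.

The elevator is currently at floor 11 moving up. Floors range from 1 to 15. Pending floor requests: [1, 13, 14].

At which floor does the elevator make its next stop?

Answer: 13

Derivation:
Current floor: 11, direction: up
Requests above: [13, 14]
Requests below: [1]
Moving up and requests lie above → nearest above is min([13, 14]) = 13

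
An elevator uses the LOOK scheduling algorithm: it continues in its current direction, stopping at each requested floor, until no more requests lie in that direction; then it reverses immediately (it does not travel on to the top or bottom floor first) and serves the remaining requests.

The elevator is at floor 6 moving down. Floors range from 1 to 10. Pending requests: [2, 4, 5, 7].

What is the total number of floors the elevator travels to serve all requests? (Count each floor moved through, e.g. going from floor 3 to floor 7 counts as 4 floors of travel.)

Answer: 9

Derivation:
Start at floor 6 moving down, LOOK stop order: [5, 4, 2, 7]
  6 → 5: |5-6| = 1, total = 1
  5 → 4: |4-5| = 1, total = 2
  4 → 2: |2-4| = 2, total = 4
  2 → 7: |7-2| = 5, total = 9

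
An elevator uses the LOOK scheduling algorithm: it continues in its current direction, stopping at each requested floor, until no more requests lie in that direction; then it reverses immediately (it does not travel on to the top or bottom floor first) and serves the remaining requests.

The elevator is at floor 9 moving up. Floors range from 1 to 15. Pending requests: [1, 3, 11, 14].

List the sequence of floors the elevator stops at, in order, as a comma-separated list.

Current: 9, moving UP
Serve above first (ascending): [11, 14]
Then reverse, serve below (descending): [3, 1]

Answer: 11, 14, 3, 1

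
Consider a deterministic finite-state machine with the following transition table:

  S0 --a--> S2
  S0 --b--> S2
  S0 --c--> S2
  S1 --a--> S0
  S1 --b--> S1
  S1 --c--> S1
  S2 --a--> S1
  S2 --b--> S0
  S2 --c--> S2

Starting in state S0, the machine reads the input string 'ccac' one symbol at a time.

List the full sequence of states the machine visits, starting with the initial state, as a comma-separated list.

Answer: S0, S2, S2, S1, S1

Derivation:
Start: S0
  read 'c': S0 --c--> S2
  read 'c': S2 --c--> S2
  read 'a': S2 --a--> S1
  read 'c': S1 --c--> S1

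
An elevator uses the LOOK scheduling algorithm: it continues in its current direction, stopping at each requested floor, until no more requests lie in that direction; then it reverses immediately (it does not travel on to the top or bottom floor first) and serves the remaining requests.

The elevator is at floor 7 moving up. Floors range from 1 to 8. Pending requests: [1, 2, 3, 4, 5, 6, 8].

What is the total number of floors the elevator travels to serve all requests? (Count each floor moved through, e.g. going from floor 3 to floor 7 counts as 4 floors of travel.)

Answer: 8

Derivation:
Start at floor 7 moving up, LOOK stop order: [8, 6, 5, 4, 3, 2, 1]
  7 → 8: |8-7| = 1, total = 1
  8 → 6: |6-8| = 2, total = 3
  6 → 5: |5-6| = 1, total = 4
  5 → 4: |4-5| = 1, total = 5
  4 → 3: |3-4| = 1, total = 6
  3 → 2: |2-3| = 1, total = 7
  2 → 1: |1-2| = 1, total = 8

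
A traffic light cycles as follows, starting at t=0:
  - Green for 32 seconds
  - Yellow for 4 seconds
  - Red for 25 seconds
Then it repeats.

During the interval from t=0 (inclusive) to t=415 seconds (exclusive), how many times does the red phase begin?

Cycle = 32+4+25 = 61s
red phase starts at t = k*61 + 36 for k=0,1,2,...
Need k*61+36 < 415 → k < 6.213
k ∈ {0, ..., 6} → 7 starts

Answer: 7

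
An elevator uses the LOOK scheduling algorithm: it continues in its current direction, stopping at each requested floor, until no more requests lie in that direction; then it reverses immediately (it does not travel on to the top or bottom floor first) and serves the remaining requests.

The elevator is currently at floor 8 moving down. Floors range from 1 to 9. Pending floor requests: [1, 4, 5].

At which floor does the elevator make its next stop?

Current floor: 8, direction: down
Requests above: []
Requests below: [1, 4, 5]
Moving down and requests lie below → nearest below is max([1, 4, 5]) = 5

Answer: 5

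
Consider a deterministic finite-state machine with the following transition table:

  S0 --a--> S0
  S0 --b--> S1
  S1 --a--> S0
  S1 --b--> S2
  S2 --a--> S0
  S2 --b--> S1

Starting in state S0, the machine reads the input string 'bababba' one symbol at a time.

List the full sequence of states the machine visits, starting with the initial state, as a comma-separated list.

Answer: S0, S1, S0, S1, S0, S1, S2, S0

Derivation:
Start: S0
  read 'b': S0 --b--> S1
  read 'a': S1 --a--> S0
  read 'b': S0 --b--> S1
  read 'a': S1 --a--> S0
  read 'b': S0 --b--> S1
  read 'b': S1 --b--> S2
  read 'a': S2 --a--> S0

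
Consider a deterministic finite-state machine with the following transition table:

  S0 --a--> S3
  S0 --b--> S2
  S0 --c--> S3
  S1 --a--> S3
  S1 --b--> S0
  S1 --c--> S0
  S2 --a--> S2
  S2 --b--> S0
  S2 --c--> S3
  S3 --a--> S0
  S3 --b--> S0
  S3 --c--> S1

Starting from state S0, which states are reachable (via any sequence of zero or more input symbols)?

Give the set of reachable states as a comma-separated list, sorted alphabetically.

Answer: S0, S1, S2, S3

Derivation:
BFS from S0:
  visit S0: S0--a-->S3 (new), S0--b-->S2 (new), S0--c-->S3 (seen)
  visit S3: S3--a-->S0 (seen), S3--b-->S0 (seen), S3--c-->S1 (new)
  visit S2: S2--a-->S2 (seen), S2--b-->S0 (seen), S2--c-->S3 (seen)
  visit S1: S1--a-->S3 (seen), S1--b-->S0 (seen), S1--c-->S0 (seen)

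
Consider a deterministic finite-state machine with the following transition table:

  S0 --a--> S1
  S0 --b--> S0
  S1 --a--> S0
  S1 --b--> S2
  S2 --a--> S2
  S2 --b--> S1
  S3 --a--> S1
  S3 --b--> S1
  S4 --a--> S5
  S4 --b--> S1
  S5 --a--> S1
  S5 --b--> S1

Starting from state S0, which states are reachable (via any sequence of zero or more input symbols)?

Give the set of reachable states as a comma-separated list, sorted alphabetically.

Answer: S0, S1, S2

Derivation:
BFS from S0:
  visit S0: S0--a-->S1 (new), S0--b-->S0 (seen)
  visit S1: S1--a-->S0 (seen), S1--b-->S2 (new)
  visit S2: S2--a-->S2 (seen), S2--b-->S1 (seen)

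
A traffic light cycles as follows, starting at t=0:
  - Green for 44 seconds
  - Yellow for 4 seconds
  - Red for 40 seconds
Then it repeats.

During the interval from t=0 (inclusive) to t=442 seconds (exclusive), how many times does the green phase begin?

Answer: 6

Derivation:
Cycle = 44+4+40 = 88s
green phase starts at t = k*88 + 0 for k=0,1,2,...
Need k*88+0 < 442 → k < 5.023
k ∈ {0, ..., 5} → 6 starts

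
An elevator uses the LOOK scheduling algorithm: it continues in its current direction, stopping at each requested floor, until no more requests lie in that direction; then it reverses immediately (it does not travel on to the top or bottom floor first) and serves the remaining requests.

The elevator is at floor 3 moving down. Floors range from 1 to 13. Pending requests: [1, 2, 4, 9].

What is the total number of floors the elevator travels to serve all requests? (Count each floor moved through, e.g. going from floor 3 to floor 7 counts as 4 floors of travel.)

Start at floor 3 moving down, LOOK stop order: [2, 1, 4, 9]
  3 → 2: |2-3| = 1, total = 1
  2 → 1: |1-2| = 1, total = 2
  1 → 4: |4-1| = 3, total = 5
  4 → 9: |9-4| = 5, total = 10

Answer: 10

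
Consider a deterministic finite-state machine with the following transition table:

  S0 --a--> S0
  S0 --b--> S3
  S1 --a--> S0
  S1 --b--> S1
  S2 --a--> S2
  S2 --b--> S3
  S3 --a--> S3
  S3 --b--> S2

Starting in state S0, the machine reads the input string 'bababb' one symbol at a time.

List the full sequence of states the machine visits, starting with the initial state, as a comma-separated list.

Start: S0
  read 'b': S0 --b--> S3
  read 'a': S3 --a--> S3
  read 'b': S3 --b--> S2
  read 'a': S2 --a--> S2
  read 'b': S2 --b--> S3
  read 'b': S3 --b--> S2

Answer: S0, S3, S3, S2, S2, S3, S2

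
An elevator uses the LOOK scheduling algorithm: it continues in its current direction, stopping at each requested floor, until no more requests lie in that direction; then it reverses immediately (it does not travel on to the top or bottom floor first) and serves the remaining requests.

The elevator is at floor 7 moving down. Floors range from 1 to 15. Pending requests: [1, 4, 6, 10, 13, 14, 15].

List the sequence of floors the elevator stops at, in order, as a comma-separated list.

Answer: 6, 4, 1, 10, 13, 14, 15

Derivation:
Current: 7, moving DOWN
Serve below first (descending): [6, 4, 1]
Then reverse, serve above (ascending): [10, 13, 14, 15]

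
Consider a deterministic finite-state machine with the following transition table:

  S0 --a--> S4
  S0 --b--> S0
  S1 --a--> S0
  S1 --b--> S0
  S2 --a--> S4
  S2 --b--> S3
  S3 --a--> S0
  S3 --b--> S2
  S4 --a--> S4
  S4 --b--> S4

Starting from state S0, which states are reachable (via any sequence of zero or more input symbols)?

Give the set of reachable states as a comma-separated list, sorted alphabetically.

Answer: S0, S4

Derivation:
BFS from S0:
  visit S0: S0--a-->S4 (new), S0--b-->S0 (seen)
  visit S4: S4--a-->S4 (seen), S4--b-->S4 (seen)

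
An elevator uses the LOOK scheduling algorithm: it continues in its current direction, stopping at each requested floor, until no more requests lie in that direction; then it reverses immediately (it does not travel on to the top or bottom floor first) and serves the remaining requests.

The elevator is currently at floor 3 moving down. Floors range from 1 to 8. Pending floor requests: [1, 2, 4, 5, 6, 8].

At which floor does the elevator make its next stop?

Current floor: 3, direction: down
Requests above: [4, 5, 6, 8]
Requests below: [1, 2]
Moving down and requests lie below → nearest below is max([1, 2]) = 2

Answer: 2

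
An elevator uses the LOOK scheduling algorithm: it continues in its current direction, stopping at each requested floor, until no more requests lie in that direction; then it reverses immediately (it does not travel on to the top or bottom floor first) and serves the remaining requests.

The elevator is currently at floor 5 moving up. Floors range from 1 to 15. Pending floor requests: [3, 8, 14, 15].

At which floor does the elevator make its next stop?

Answer: 8

Derivation:
Current floor: 5, direction: up
Requests above: [8, 14, 15]
Requests below: [3]
Moving up and requests lie above → nearest above is min([8, 14, 15]) = 8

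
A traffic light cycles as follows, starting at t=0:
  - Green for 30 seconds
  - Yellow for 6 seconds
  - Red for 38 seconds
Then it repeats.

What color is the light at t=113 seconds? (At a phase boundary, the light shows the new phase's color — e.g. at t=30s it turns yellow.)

Cycle length = 30 + 6 + 38 = 74s
t = 113, phase_t = 113 mod 74 = 39
39 >= 36 → RED

Answer: red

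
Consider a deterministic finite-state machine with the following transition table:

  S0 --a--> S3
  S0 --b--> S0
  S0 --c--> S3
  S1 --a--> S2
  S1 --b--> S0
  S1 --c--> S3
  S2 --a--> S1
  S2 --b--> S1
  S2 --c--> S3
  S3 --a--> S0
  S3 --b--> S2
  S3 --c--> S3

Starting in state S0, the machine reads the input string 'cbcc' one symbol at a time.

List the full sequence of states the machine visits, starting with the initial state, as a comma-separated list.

Start: S0
  read 'c': S0 --c--> S3
  read 'b': S3 --b--> S2
  read 'c': S2 --c--> S3
  read 'c': S3 --c--> S3

Answer: S0, S3, S2, S3, S3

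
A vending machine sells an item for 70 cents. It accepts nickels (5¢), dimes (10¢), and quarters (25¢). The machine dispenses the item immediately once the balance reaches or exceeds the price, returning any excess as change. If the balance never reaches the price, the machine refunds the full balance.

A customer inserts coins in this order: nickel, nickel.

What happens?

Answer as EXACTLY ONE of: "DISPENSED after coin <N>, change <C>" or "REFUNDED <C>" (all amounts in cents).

Answer: REFUNDED 10

Derivation:
Price: 70¢
Coin 1 (nickel, 5¢): balance = 5¢
Coin 2 (nickel, 5¢): balance = 10¢
All coins inserted, balance 10¢ < price 70¢ → REFUND 10¢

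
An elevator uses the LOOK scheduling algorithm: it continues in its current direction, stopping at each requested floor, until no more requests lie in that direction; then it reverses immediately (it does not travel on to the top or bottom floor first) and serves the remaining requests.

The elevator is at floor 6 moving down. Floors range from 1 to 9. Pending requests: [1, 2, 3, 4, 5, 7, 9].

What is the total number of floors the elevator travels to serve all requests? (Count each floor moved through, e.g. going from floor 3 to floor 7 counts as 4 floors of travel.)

Answer: 13

Derivation:
Start at floor 6 moving down, LOOK stop order: [5, 4, 3, 2, 1, 7, 9]
  6 → 5: |5-6| = 1, total = 1
  5 → 4: |4-5| = 1, total = 2
  4 → 3: |3-4| = 1, total = 3
  3 → 2: |2-3| = 1, total = 4
  2 → 1: |1-2| = 1, total = 5
  1 → 7: |7-1| = 6, total = 11
  7 → 9: |9-7| = 2, total = 13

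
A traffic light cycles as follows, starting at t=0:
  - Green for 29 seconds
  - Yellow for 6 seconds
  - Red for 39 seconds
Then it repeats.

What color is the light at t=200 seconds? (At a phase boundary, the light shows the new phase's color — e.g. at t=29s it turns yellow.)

Cycle length = 29 + 6 + 39 = 74s
t = 200, phase_t = 200 mod 74 = 52
52 >= 35 → RED

Answer: red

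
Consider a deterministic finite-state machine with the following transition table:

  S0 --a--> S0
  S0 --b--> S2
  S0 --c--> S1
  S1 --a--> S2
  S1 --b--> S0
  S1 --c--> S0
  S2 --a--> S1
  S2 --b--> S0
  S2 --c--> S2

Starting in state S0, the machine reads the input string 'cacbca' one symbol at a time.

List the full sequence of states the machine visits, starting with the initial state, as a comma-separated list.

Start: S0
  read 'c': S0 --c--> S1
  read 'a': S1 --a--> S2
  read 'c': S2 --c--> S2
  read 'b': S2 --b--> S0
  read 'c': S0 --c--> S1
  read 'a': S1 --a--> S2

Answer: S0, S1, S2, S2, S0, S1, S2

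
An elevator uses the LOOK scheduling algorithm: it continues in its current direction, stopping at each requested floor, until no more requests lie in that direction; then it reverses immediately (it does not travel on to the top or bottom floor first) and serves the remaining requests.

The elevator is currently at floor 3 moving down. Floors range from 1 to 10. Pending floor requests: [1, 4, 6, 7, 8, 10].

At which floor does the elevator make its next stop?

Current floor: 3, direction: down
Requests above: [4, 6, 7, 8, 10]
Requests below: [1]
Moving down and requests lie below → nearest below is max([1]) = 1

Answer: 1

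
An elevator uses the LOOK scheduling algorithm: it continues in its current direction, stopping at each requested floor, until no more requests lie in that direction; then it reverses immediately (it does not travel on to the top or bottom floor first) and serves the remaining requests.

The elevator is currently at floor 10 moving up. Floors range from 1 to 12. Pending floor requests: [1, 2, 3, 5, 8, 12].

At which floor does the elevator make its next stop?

Current floor: 10, direction: up
Requests above: [12]
Requests below: [1, 2, 3, 5, 8]
Moving up and requests lie above → nearest above is min([12]) = 12

Answer: 12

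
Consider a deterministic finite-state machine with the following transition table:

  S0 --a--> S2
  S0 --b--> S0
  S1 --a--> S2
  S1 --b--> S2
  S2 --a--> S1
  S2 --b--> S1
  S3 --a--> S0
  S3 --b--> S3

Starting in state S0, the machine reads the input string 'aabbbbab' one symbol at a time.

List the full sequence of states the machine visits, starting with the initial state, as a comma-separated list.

Start: S0
  read 'a': S0 --a--> S2
  read 'a': S2 --a--> S1
  read 'b': S1 --b--> S2
  read 'b': S2 --b--> S1
  read 'b': S1 --b--> S2
  read 'b': S2 --b--> S1
  read 'a': S1 --a--> S2
  read 'b': S2 --b--> S1

Answer: S0, S2, S1, S2, S1, S2, S1, S2, S1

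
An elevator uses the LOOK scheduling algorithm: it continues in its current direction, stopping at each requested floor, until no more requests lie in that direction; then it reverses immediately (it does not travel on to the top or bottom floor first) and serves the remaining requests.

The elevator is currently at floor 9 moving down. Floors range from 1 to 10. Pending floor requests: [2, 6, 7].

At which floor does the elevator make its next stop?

Answer: 7

Derivation:
Current floor: 9, direction: down
Requests above: []
Requests below: [2, 6, 7]
Moving down and requests lie below → nearest below is max([2, 6, 7]) = 7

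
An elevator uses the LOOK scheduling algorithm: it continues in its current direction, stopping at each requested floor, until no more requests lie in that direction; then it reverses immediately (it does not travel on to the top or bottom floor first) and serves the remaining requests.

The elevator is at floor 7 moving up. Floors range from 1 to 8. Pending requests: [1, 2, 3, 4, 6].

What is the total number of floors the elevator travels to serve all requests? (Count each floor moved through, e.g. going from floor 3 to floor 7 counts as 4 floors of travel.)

Start at floor 7 moving up, LOOK stop order: [6, 4, 3, 2, 1]
  7 → 6: |6-7| = 1, total = 1
  6 → 4: |4-6| = 2, total = 3
  4 → 3: |3-4| = 1, total = 4
  3 → 2: |2-3| = 1, total = 5
  2 → 1: |1-2| = 1, total = 6

Answer: 6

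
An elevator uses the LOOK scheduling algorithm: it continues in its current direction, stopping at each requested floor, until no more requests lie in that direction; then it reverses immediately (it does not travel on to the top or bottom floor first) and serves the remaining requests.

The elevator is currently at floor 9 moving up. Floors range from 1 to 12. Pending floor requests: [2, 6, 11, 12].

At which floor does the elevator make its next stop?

Answer: 11

Derivation:
Current floor: 9, direction: up
Requests above: [11, 12]
Requests below: [2, 6]
Moving up and requests lie above → nearest above is min([11, 12]) = 11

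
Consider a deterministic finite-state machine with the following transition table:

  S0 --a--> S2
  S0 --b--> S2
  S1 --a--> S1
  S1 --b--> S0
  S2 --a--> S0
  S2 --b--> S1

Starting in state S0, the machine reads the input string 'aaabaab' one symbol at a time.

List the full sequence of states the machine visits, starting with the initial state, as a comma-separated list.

Answer: S0, S2, S0, S2, S1, S1, S1, S0

Derivation:
Start: S0
  read 'a': S0 --a--> S2
  read 'a': S2 --a--> S0
  read 'a': S0 --a--> S2
  read 'b': S2 --b--> S1
  read 'a': S1 --a--> S1
  read 'a': S1 --a--> S1
  read 'b': S1 --b--> S0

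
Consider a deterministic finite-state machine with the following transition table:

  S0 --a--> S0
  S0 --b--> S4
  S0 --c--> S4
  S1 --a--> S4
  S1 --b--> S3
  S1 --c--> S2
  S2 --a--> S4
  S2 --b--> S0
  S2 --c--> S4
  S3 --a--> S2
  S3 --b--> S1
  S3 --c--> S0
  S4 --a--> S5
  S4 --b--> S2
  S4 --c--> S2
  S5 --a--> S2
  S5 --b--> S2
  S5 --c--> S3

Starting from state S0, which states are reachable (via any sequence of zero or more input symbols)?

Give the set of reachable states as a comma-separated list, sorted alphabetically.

BFS from S0:
  visit S0: S0--a-->S0 (seen), S0--b-->S4 (new), S0--c-->S4 (seen)
  visit S4: S4--a-->S5 (new), S4--b-->S2 (new), S4--c-->S2 (seen)
  visit S5: S5--a-->S2 (seen), S5--b-->S2 (seen), S5--c-->S3 (new)
  visit S2: S2--a-->S4 (seen), S2--b-->S0 (seen), S2--c-->S4 (seen)
  visit S3: S3--a-->S2 (seen), S3--b-->S1 (new), S3--c-->S0 (seen)
  visit S1: S1--a-->S4 (seen), S1--b-->S3 (seen), S1--c-->S2 (seen)

Answer: S0, S1, S2, S3, S4, S5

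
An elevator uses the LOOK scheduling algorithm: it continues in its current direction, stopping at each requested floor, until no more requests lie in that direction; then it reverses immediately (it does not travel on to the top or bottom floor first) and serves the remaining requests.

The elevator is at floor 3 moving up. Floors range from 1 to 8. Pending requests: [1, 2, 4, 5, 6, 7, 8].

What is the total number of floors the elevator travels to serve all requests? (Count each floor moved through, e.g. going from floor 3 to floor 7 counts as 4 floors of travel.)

Start at floor 3 moving up, LOOK stop order: [4, 5, 6, 7, 8, 2, 1]
  3 → 4: |4-3| = 1, total = 1
  4 → 5: |5-4| = 1, total = 2
  5 → 6: |6-5| = 1, total = 3
  6 → 7: |7-6| = 1, total = 4
  7 → 8: |8-7| = 1, total = 5
  8 → 2: |2-8| = 6, total = 11
  2 → 1: |1-2| = 1, total = 12

Answer: 12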